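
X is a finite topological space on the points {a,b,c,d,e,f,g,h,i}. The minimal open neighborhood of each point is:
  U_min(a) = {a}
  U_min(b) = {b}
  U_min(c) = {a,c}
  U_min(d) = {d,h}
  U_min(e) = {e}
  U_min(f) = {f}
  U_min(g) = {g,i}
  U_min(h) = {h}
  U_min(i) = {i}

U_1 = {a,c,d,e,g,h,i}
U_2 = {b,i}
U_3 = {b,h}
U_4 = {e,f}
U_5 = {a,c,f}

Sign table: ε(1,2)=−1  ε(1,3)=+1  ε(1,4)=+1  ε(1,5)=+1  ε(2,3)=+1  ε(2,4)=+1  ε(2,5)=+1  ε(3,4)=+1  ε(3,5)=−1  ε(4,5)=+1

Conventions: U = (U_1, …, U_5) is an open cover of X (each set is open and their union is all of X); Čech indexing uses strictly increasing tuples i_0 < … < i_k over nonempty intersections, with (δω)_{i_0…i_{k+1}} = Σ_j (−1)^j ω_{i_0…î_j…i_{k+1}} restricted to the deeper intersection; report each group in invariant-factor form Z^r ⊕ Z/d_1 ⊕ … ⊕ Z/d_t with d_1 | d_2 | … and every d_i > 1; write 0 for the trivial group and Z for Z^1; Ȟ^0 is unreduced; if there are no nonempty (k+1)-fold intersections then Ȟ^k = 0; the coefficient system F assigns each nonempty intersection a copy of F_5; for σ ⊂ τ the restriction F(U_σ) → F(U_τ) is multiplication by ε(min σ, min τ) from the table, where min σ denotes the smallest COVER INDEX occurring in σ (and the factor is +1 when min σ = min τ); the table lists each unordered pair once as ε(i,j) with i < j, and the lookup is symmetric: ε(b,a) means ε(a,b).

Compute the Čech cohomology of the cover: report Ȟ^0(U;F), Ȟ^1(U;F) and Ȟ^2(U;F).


Ȟ^0 ≅ 0,  Ȟ^1 ≅ Z/5,  Ȟ^2 ≅ 0

intersection data:
  U12={i} U13={h} U14={e} U15={a,c} U23={b} U45={f}
C dims 5,6; δ0: rk_F5 5
Ȟ^0 = (5 − 5) − 0 = 0, so Ȟ^0 ≅ 0
Ȟ^1 = (6 − 0) − 5 = 1, so Ȟ^1 ≅ Z/5
Ȟ^2 = (0 − 0) − 0 = 0, so Ȟ^2 ≅ 0


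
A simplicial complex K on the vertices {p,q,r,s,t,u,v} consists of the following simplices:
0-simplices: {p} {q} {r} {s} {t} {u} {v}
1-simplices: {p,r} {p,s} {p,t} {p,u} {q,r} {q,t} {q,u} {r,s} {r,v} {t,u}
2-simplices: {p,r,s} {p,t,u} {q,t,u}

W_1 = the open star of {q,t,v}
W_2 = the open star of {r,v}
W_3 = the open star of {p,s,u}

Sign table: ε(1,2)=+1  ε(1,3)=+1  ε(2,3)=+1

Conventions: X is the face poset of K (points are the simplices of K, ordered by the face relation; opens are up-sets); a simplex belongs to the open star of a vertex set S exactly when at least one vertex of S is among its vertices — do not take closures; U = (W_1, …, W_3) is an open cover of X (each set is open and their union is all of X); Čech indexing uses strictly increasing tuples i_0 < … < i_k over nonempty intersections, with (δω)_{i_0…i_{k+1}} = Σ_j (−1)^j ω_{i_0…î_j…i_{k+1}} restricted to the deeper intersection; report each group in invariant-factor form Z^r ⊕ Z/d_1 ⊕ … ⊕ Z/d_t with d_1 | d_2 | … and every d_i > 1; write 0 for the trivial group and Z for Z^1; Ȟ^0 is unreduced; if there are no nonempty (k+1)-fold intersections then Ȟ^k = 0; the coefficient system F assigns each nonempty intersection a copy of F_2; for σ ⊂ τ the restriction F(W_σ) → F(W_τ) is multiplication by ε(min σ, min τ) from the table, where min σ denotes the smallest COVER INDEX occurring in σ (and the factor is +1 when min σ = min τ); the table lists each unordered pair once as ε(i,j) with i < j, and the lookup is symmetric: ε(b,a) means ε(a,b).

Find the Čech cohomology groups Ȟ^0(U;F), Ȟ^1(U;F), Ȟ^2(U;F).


nerve simplices:
  W1={{q},{t},{v},{p,t},{q,r},{q,t},{q,u},{r,v},{t,u},{p,t,u},{q,t,u}} W2={{r},{v},{p,r},{q,r},{r,s},{r,v},{p,r,s}} W3={{p},{s},{u},{p,r},{p,s},{p,t},{p,u},{q,u},{r,s},{t,u},{p,r,s},{p,t,u},{q,t,u}}
  W12={{v},{q,r},{r,v}} W13={{p,t},{q,u},{t,u},{p,t,u},{q,t,u}} W23={{p,r},{r,s},{p,r,s}}
C dims 3,3; δ0: rk_F2 2
degree 0: 3−2−0 = 1 → Ȟ^0 ≅ Z/2
degree 1: 3−0−2 = 1 → Ȟ^1 ≅ Z/2
degree 2: 0−0−0 = 0 → Ȟ^2 ≅ 0

Ȟ^0(U;F) ≅ Z/2, Ȟ^1(U;F) ≅ Z/2 and Ȟ^2(U;F) ≅ 0


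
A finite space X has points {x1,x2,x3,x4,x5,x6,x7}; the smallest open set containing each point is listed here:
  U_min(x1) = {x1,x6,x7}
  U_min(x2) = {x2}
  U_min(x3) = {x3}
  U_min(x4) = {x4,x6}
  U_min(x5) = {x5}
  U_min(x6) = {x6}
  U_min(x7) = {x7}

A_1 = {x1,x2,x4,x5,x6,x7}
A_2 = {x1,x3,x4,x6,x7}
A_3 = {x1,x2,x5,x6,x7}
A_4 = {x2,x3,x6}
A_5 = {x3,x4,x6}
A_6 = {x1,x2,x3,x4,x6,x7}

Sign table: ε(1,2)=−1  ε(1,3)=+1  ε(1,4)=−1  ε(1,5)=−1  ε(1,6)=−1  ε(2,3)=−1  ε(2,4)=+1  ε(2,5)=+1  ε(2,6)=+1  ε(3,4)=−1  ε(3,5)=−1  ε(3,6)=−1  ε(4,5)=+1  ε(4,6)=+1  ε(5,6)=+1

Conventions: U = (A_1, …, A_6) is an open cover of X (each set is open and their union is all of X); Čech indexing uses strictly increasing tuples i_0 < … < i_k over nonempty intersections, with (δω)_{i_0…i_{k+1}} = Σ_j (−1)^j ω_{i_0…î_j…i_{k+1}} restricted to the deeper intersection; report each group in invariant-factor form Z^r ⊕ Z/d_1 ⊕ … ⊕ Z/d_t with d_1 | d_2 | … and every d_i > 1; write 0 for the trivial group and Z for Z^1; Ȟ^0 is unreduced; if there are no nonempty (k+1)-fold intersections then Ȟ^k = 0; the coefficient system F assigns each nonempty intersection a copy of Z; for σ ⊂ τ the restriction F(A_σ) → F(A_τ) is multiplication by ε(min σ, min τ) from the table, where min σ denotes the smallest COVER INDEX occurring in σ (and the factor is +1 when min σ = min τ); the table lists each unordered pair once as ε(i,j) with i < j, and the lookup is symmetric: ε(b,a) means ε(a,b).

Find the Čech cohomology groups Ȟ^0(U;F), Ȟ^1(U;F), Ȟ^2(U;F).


nerve simplices:
  A12={x1,x4,x6,x7} A13={x1,x2,x5,x6,x7} A14={x2,x6} A15={x4,x6} A16={x1,x2,x4,x6,x7} A23={x1,x6,x7} A24={x3,x6} A25={x3,x4,x6} A26={x1,x3,x4,x6,x7} A34={x2,x6} A35={x6} A36={x1,x2,x6,x7} A45={x3,x6} A46={x2,x3,x6} A56={x3,x4,x6}
  A123={x1,x6,x7} A124={x6} A125={x4,x6} A126={x1,x4,x6,x7} A134={x2,x6} A135={x6} A136={x1,x2,x6,x7} A145={x6} A146={x2,x6} A156={x4,x6} A234={x6} A235={x6} A236={x1,x6,x7} A245={x3,x6} A246={x3,x6} A256={x3,x4,x6} A345={x6} A346={x2,x6} A356={x6} A456={x3,x6}
  A1234={x6} A1235={x6} A1236={x1,x6,x7} A1245={x6} A1246={x6} A1256={x4,x6} A1345={x6} A1346={x2,x6} A1356={x6} A1456={x6} A2345={x6} A2346={x6} A2356={x6} A2456={x3,x6} A3456={x6}
  A12345={x6} A12346={x6} A12356={x6} A12456={x6} A13456={x6} A23456={x6}
  A123456={x6}
C dims 6,15,20,15; δ0: rk 5, SNF 1^5; δ1: rk 10, SNF 1^10; δ2: rk 10, SNF 1^10
degree 0: 6−5−0 = 1 → Ȟ^0 ≅ Z
degree 1: 15−10−5 = 0 → Ȟ^1 ≅ 0
degree 2: 20−10−10 = 0 → Ȟ^2 ≅ 0

Ȟ^0 ≅ Z, Ȟ^1 ≅ 0, Ȟ^2 ≅ 0


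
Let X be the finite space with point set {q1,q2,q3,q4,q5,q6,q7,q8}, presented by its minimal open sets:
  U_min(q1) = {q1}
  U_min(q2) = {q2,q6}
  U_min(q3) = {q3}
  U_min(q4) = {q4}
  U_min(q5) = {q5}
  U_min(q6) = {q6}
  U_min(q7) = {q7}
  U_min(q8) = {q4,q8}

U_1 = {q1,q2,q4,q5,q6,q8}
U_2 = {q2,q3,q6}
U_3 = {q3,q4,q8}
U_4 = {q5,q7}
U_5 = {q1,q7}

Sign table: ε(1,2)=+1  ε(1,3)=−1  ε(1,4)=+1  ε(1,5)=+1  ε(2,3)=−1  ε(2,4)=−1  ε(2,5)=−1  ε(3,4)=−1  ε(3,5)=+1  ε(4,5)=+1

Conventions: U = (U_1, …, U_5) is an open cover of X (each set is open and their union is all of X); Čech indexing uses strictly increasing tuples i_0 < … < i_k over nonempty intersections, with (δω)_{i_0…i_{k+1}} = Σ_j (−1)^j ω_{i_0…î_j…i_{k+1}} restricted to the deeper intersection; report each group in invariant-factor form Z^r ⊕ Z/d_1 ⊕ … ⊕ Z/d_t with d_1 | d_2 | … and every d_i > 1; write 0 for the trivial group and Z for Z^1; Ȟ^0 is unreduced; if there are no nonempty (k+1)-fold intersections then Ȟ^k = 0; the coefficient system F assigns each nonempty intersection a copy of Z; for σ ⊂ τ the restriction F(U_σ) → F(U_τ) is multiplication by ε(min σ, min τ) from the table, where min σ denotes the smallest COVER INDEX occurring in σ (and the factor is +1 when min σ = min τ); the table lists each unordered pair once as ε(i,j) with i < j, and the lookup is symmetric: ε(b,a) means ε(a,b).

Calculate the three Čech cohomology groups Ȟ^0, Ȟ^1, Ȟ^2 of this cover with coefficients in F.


nonempty intersections:
  U12={q2,q6} U13={q4,q8} U14={q5} U15={q1} U23={q3} U45={q7}
C dims 5,6; δ0: rk 4, SNF 1^4
Ȟ^0: (5−4)−0=1 ⇒ Z
Ȟ^1: (6−0)−4=2 ⇒ Z^2
Ȟ^2: (0−0)−0=0 ⇒ 0

Ȟ^0 = Z, Ȟ^1 = Z^2, Ȟ^2 = 0


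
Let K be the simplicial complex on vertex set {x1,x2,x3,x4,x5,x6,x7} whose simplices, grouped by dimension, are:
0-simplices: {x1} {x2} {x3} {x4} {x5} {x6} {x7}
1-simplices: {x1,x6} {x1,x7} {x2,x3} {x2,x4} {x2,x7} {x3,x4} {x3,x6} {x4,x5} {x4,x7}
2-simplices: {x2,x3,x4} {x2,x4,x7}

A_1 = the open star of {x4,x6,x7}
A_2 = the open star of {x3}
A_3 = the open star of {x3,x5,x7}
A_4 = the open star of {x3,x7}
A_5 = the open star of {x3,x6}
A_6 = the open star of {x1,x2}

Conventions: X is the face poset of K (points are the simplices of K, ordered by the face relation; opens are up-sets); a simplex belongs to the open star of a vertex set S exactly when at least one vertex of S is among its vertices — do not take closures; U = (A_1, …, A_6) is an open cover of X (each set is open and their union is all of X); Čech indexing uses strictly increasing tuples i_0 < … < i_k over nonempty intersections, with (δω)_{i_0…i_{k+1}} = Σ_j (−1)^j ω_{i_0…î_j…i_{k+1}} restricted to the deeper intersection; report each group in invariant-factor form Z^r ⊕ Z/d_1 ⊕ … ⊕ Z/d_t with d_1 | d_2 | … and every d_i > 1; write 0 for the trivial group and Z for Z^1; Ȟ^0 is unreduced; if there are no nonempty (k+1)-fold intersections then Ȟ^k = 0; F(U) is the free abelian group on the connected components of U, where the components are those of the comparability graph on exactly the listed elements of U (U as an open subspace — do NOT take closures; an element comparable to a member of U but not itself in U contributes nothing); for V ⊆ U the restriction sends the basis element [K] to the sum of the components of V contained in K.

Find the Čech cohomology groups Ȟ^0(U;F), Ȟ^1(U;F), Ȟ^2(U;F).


Ȟ^0 ≅ Z, Ȟ^1 ≅ Z and Ȟ^2 ≅ 0

intersection data:
  A1={{x4},{x6},{x7},{x1,x6},{x1,x7},{x2,x4},{x2,x7},{x3,x4},{x3,x6},{x4,x5},{x4,x7},{x2,x3,x4},{x2,x4,x7}} A2={{x3},{x2,x3},{x3,x4},{x3,x6},{x2,x3,x4}} A3={{x3},{x5},{x7},{x1,x7},{x2,x3},{x2,x7},{x3,x4},{x3,x6},{x4,x5},{x4,x7},{x2,x3,x4},{x2,x4,x7}} A4={{x3},{x7},{x1,x7},{x2,x3},{x2,x7},{x3,x4},{x3,x6},{x4,x7},{x2,x3,x4},{x2,x4,x7}} A5={{x3},{x6},{x1,x6},{x2,x3},{x3,x4},{x3,x6},{x2,x3,x4}} A6={{x1},{x2},{x1,x6},{x1,x7},{x2,x3},{x2,x4},{x2,x7},{x2,x3,x4},{x2,x4,x7}}
  A12={{x3,x4},{x3,x6},{x2,x3,x4}} A13={{x7},{x1,x7},{x2,x7},{x3,x4},{x3,x6},{x4,x5},{x4,x7},{x2,x3,x4},{x2,x4,x7}} A14={{x7},{x1,x7},{x2,x7},{x3,x4},{x3,x6},{x4,x7},{x2,x3,x4},{x2,x4,x7}} A15={{x6},{x1,x6},{x3,x4},{x3,x6},{x2,x3,x4}} A16={{x1,x6},{x1,x7},{x2,x4},{x2,x7},{x2,x3,x4},{x2,x4,x7}} A23={{x3},{x2,x3},{x3,x4},{x3,x6},{x2,x3,x4}} A24={{x3},{x2,x3},{x3,x4},{x3,x6},{x2,x3,x4}} A25={{x3},{x2,x3},{x3,x4},{x3,x6},{x2,x3,x4}} A26={{x2,x3},{x2,x3,x4}} A34={{x3},{x7},{x1,x7},{x2,x3},{x2,x7},{x3,x4},{x3,x6},{x4,x7},{x2,x3,x4},{x2,x4,x7}} A35={{x3},{x2,x3},{x3,x4},{x3,x6},{x2,x3,x4}} A36={{x1,x7},{x2,x3},{x2,x7},{x2,x3,x4},{x2,x4,x7}} A45={{x3},{x2,x3},{x3,x4},{x3,x6},{x2,x3,x4}} A46={{x1,x7},{x2,x3},{x2,x7},{x2,x3,x4},{x2,x4,x7}} A56={{x1,x6},{x2,x3},{x2,x3,x4}}
  A123={{x3,x4},{x3,x6},{x2,x3,x4}} A124={{x3,x4},{x3,x6},{x2,x3,x4}} A125={{x3,x4},{x3,x6},{x2,x3,x4}} A126={{x2,x3,x4}} A134={{x7},{x1,x7},{x2,x7},{x3,x4},{x3,x6},{x4,x7},{x2,x3,x4},{x2,x4,x7}} A135={{x3,x4},{x3,x6},{x2,x3,x4}} A136={{x1,x7},{x2,x7},{x2,x3,x4},{x2,x4,x7}} A145={{x3,x4},{x3,x6},{x2,x3,x4}} A146={{x1,x7},{x2,x7},{x2,x3,x4},{x2,x4,x7}} A156={{x1,x6},{x2,x3,x4}} A234={{x3},{x2,x3},{x3,x4},{x3,x6},{x2,x3,x4}} A235={{x3},{x2,x3},{x3,x4},{x3,x6},{x2,x3,x4}} A236={{x2,x3},{x2,x3,x4}} A245={{x3},{x2,x3},{x3,x4},{x3,x6},{x2,x3,x4}} A246={{x2,x3},{x2,x3,x4}} A256={{x2,x3},{x2,x3,x4}} A345={{x3},{x2,x3},{x3,x4},{x3,x6},{x2,x3,x4}} A346={{x1,x7},{x2,x3},{x2,x7},{x2,x3,x4},{x2,x4,x7}} A356={{x2,x3},{x2,x3,x4}} A456={{x2,x3},{x2,x3,x4}}
  A1234={{x3,x4},{x3,x6},{x2,x3,x4}} A1235={{x3,x4},{x3,x6},{x2,x3,x4}} A1236={{x2,x3,x4}} A1245={{x3,x4},{x3,x6},{x2,x3,x4}} A1246={{x2,x3,x4}} A1256={{x2,x3,x4}} A1345={{x3,x4},{x3,x6},{x2,x3,x4}} A1346={{x1,x7},{x2,x7},{x2,x3,x4},{x2,x4,x7}} A1356={{x2,x3,x4}} A1456={{x2,x3,x4}} A2345={{x3},{x2,x3},{x3,x4},{x3,x6},{x2,x3,x4}} A2346={{x2,x3},{x2,x3,x4}} A2356={{x2,x3},{x2,x3,x4}} A2456={{x2,x3},{x2,x3,x4}} A3456={{x2,x3},{x2,x3,x4}}
  A12345={{x3,x4},{x3,x6},{x2,x3,x4}} A12346={{x2,x3,x4}} A12356={{x2,x3,x4}} A12456={{x2,x3,x4}} A13456={{x2,x3,x4}} A23456={{x2,x3},{x2,x3,x4}}
  A123456={{x2,x3,x4}}
components per intersection:
  A1: {{x4},{x7},{x1,x7},{x2,x4},{x2,x7},{x3,x4},{x4,x5},{x4,x7},{x2,x3,x4},{x2,x4,x7}} {{x6},{x1,x6},{x3,x6}}
  A2: {{x3},{x2,x3},{x3,x4},{x3,x6},{x2,x3,x4}}
  A3: {{x3},{x2,x3},{x3,x4},{x3,x6},{x2,x3,x4}} {{x5},{x4,x5}} {{x7},{x1,x7},{x2,x7},{x4,x7},{x2,x4,x7}}
  A4: {{x3},{x2,x3},{x3,x4},{x3,x6},{x2,x3,x4}} {{x7},{x1,x7},{x2,x7},{x4,x7},{x2,x4,x7}}
  A5: {{x3},{x6},{x1,x6},{x2,x3},{x3,x4},{x3,x6},{x2,x3,x4}}
  A6: {{x1},{x1,x6},{x1,x7}} {{x2},{x2,x3},{x2,x4},{x2,x7},{x2,x3,x4},{x2,x4,x7}}
  A12: {{x3,x4},{x2,x3,x4}} {{x3,x6}}
  A13: {{x7},{x1,x7},{x2,x7},{x4,x7},{x2,x4,x7}} {{x3,x4},{x2,x3,x4}} {{x3,x6}} {{x4,x5}}
  A14: {{x7},{x1,x7},{x2,x7},{x4,x7},{x2,x4,x7}} {{x3,x4},{x2,x3,x4}} {{x3,x6}}
  A15: {{x6},{x1,x6},{x3,x6}} {{x3,x4},{x2,x3,x4}}
  A16: {{x1,x6}} {{x1,x7}} {{x2,x4},{x2,x7},{x2,x3,x4},{x2,x4,x7}}
  A23: {{x3},{x2,x3},{x3,x4},{x3,x6},{x2,x3,x4}}
  A24: {{x3},{x2,x3},{x3,x4},{x3,x6},{x2,x3,x4}}
  A25: {{x3},{x2,x3},{x3,x4},{x3,x6},{x2,x3,x4}}
  A26: {{x2,x3},{x2,x3,x4}}
  A34: {{x3},{x2,x3},{x3,x4},{x3,x6},{x2,x3,x4}} {{x7},{x1,x7},{x2,x7},{x4,x7},{x2,x4,x7}}
  A35: {{x3},{x2,x3},{x3,x4},{x3,x6},{x2,x3,x4}}
  A36: {{x1,x7}} {{x2,x3},{x2,x3,x4}} {{x2,x7},{x2,x4,x7}}
  A45: {{x3},{x2,x3},{x3,x4},{x3,x6},{x2,x3,x4}}
  A46: {{x1,x7}} {{x2,x3},{x2,x3,x4}} {{x2,x7},{x2,x4,x7}}
  A56: {{x1,x6}} {{x2,x3},{x2,x3,x4}}
  A123: {{x3,x4},{x2,x3,x4}} {{x3,x6}}
  A124: {{x3,x4},{x2,x3,x4}} {{x3,x6}}
  A125: {{x3,x4},{x2,x3,x4}} {{x3,x6}}
  A126: {{x2,x3,x4}}
  A134: {{x7},{x1,x7},{x2,x7},{x4,x7},{x2,x4,x7}} {{x3,x4},{x2,x3,x4}} {{x3,x6}}
  A135: {{x3,x4},{x2,x3,x4}} {{x3,x6}}
  A136: {{x1,x7}} {{x2,x7},{x2,x4,x7}} {{x2,x3,x4}}
  A145: {{x3,x4},{x2,x3,x4}} {{x3,x6}}
  A146: {{x1,x7}} {{x2,x7},{x2,x4,x7}} {{x2,x3,x4}}
  A156: {{x1,x6}} {{x2,x3,x4}}
  A234: {{x3},{x2,x3},{x3,x4},{x3,x6},{x2,x3,x4}}
  A235: {{x3},{x2,x3},{x3,x4},{x3,x6},{x2,x3,x4}}
  A236: {{x2,x3},{x2,x3,x4}}
  A245: {{x3},{x2,x3},{x3,x4},{x3,x6},{x2,x3,x4}}
  A246: {{x2,x3},{x2,x3,x4}}
  A256: {{x2,x3},{x2,x3,x4}}
  A345: {{x3},{x2,x3},{x3,x4},{x3,x6},{x2,x3,x4}}
  A346: {{x1,x7}} {{x2,x3},{x2,x3,x4}} {{x2,x7},{x2,x4,x7}}
  A356: {{x2,x3},{x2,x3,x4}}
  A456: {{x2,x3},{x2,x3,x4}}
  A1234: {{x3,x4},{x2,x3,x4}} {{x3,x6}}
  A1235: {{x3,x4},{x2,x3,x4}} {{x3,x6}}
  A1236: {{x2,x3,x4}}
  A1245: {{x3,x4},{x2,x3,x4}} {{x3,x6}}
  A1246: {{x2,x3,x4}}
  A1256: {{x2,x3,x4}}
  A1345: {{x3,x4},{x2,x3,x4}} {{x3,x6}}
  A1346: {{x1,x7}} {{x2,x7},{x2,x4,x7}} {{x2,x3,x4}}
  A1356: {{x2,x3,x4}}
  A1456: {{x2,x3,x4}}
  A2345: {{x3},{x2,x3},{x3,x4},{x3,x6},{x2,x3,x4}}
  A2346: {{x2,x3},{x2,x3,x4}}
  A2356: {{x2,x3},{x2,x3,x4}}
  A2456: {{x2,x3},{x2,x3,x4}}
  A3456: {{x2,x3},{x2,x3,x4}}
  A12345: {{x3,x4},{x2,x3,x4}} {{x3,x6}}
  A12346: {{x2,x3,x4}}
  A12356: {{x2,x3,x4}}
  A12456: {{x2,x3,x4}}
  A13456: {{x2,x3,x4}}
  A23456: {{x2,x3},{x2,x3,x4}}
  A123456: {{x2,x3,x4}}
C dims 11,30,34,21; δ0: rk 10, SNF 1^10; δ1: rk 19, SNF 1^19; δ2: rk 15, SNF 1^15
Ȟ^0 = (11 − 10) − 0 = 1, so Ȟ^0 ≅ Z
Ȟ^1 = (30 − 19) − 10 = 1, so Ȟ^1 ≅ Z
Ȟ^2 = (34 − 15) − 19 = 0, so Ȟ^2 ≅ 0


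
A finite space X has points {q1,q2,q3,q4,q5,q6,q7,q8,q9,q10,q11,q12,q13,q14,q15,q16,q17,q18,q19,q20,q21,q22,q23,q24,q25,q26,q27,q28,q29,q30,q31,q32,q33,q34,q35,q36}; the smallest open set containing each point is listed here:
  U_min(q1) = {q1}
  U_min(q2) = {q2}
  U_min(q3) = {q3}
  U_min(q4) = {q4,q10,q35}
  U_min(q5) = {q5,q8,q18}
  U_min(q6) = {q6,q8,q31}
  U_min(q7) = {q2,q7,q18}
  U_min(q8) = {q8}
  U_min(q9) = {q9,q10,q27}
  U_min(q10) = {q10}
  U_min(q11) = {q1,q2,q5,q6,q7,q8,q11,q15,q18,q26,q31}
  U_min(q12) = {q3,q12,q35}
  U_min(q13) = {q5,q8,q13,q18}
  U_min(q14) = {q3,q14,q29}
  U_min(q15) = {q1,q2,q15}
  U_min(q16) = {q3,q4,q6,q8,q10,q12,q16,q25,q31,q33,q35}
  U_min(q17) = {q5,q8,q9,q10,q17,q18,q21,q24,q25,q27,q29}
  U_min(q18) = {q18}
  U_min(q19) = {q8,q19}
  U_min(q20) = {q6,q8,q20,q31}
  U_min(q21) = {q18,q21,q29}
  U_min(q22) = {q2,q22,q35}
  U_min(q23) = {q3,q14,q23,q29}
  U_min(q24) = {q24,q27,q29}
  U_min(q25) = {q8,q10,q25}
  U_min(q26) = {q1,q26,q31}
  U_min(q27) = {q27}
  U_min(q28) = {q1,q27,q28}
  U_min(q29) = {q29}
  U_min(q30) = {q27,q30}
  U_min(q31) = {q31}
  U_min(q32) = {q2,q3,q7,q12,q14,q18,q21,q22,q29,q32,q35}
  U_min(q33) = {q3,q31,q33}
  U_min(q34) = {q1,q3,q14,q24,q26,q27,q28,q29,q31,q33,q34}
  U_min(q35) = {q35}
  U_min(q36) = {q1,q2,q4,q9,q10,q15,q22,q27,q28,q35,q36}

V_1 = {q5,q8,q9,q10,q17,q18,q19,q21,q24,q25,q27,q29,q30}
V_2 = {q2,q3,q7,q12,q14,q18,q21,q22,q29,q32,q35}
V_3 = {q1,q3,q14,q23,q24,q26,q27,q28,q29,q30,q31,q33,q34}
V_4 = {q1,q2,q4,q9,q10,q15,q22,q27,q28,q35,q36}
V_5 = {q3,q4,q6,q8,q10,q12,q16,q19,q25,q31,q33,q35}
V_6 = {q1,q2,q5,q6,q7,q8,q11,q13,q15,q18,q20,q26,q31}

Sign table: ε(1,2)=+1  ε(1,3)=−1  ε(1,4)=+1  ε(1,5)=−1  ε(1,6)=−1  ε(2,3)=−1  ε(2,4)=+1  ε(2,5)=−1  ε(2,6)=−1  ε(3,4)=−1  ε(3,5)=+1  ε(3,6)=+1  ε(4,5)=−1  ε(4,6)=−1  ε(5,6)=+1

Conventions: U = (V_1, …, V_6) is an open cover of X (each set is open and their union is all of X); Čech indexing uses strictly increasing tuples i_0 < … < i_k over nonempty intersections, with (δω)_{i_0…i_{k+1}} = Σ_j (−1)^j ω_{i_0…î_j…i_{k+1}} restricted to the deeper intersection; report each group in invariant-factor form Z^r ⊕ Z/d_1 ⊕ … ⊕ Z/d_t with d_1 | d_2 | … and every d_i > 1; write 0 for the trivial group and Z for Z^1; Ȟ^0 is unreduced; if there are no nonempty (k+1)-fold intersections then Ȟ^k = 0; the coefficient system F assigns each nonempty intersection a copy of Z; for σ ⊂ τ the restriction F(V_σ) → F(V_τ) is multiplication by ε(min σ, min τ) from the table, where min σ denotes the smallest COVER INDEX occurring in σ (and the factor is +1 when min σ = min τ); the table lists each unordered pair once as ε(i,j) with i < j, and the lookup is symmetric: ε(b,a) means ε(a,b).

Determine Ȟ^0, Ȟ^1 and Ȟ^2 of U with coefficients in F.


Ȟ^0(U;F) ≅ Z,  Ȟ^1(U;F) ≅ 0,  Ȟ^2(U;F) ≅ Z/2

nerve simplices:
  V12={q18,q21,q29} V13={q24,q27,q29,q30} V14={q9,q10,q27} V15={q8,q10,q19,q25} V16={q5,q8,q18} V23={q3,q14,q29} V24={q2,q22,q35} V25={q3,q12,q35} V26={q2,q7,q18} V34={q1,q27,q28} V35={q3,q31,q33} V36={q1,q26,q31} V45={q4,q10,q35} V46={q1,q2,q15} V56={q6,q8,q31}
  V123={q29} V126={q18} V134={q27} V145={q10} V156={q8} V235={q3} V245={q35} V246={q2} V346={q1} V356={q31}
C dims 6,15,10; δ0: rk 5, SNF 1^5; δ1: rk 10, SNF 1^9·2
degree 0: 6−5−0 = 1 → Ȟ^0 ≅ Z
degree 1: 15−10−5 = 0 → Ȟ^1 ≅ 0
degree 2: 10−0−10 = 0 plus torsion [2] → Ȟ^2 ≅ Z/2


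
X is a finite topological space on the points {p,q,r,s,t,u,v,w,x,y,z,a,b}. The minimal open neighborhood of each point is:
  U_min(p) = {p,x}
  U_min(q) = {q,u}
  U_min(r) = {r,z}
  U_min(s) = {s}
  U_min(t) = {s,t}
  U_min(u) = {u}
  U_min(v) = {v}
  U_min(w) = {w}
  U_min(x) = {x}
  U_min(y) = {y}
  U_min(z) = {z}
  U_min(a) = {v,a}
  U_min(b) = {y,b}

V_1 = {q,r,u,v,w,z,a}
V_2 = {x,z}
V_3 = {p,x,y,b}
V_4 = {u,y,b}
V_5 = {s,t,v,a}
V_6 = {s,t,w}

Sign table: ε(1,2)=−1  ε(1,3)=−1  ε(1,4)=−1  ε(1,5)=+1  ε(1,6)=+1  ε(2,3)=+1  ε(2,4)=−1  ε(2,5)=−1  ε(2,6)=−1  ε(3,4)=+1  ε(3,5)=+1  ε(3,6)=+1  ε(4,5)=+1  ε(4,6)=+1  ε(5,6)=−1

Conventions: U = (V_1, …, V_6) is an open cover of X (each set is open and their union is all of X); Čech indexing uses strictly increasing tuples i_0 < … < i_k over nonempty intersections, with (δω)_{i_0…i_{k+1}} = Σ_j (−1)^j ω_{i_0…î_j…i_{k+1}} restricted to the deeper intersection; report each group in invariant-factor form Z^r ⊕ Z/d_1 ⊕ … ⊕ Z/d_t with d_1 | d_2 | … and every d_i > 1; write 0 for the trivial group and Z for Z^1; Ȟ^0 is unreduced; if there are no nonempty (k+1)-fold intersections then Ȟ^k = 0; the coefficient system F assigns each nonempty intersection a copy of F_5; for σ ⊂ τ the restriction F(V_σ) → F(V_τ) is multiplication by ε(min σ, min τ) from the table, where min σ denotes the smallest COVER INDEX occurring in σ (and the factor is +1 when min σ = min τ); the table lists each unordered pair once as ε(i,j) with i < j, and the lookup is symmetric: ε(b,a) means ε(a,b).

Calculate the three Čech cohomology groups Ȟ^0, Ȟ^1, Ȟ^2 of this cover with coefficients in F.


Ȟ^0(U;F) ≅ 0,  Ȟ^1(U;F) ≅ Z/5,  Ȟ^2(U;F) ≅ 0

nerve simplices:
  V12={z} V14={u} V15={v,a} V16={w} V23={x} V34={y,b} V56={s,t}
C dims 6,7; δ0: rk_F5 6
degree 0: 6−6−0 = 0 → Ȟ^0 ≅ 0
degree 1: 7−0−6 = 1 → Ȟ^1 ≅ Z/5
degree 2: 0−0−0 = 0 → Ȟ^2 ≅ 0


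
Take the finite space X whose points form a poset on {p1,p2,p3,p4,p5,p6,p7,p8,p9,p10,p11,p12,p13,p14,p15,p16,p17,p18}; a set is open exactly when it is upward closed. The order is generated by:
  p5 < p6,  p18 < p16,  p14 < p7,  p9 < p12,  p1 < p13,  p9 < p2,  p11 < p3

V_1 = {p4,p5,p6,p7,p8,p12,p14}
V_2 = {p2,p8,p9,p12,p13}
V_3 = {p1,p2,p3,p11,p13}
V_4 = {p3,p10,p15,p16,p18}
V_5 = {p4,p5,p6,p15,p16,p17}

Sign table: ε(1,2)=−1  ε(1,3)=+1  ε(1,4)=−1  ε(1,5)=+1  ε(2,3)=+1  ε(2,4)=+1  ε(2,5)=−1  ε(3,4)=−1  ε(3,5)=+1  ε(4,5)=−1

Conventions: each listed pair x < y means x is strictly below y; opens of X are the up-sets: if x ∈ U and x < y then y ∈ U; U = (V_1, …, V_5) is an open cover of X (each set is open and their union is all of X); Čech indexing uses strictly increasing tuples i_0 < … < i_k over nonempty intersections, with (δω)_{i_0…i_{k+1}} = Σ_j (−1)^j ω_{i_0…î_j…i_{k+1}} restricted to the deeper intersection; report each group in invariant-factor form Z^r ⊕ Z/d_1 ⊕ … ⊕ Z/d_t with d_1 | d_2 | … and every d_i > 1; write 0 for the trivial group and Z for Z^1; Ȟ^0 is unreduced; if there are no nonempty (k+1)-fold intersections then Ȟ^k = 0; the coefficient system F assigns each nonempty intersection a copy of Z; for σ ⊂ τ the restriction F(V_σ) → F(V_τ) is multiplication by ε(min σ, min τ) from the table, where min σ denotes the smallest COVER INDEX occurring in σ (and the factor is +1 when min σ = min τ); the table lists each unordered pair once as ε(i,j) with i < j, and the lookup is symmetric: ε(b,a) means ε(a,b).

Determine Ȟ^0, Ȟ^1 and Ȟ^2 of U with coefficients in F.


nonempty overlaps:
  V12={p8,p12} V15={p4,p5,p6} V23={p2,p13} V34={p3} V45={p15,p16}
C dims 5,5; δ0: rk 5, SNF 1^4·2
degree 0: 5−5−0 = 0 → Ȟ^0 ≅ 0
degree 1: 5−0−5 = 0 plus torsion [2] → Ȟ^1 ≅ Z/2
degree 2: 0−0−0 = 0 → Ȟ^2 ≅ 0

Ȟ^0 = 0; Ȟ^1 = Z/2; Ȟ^2 = 0


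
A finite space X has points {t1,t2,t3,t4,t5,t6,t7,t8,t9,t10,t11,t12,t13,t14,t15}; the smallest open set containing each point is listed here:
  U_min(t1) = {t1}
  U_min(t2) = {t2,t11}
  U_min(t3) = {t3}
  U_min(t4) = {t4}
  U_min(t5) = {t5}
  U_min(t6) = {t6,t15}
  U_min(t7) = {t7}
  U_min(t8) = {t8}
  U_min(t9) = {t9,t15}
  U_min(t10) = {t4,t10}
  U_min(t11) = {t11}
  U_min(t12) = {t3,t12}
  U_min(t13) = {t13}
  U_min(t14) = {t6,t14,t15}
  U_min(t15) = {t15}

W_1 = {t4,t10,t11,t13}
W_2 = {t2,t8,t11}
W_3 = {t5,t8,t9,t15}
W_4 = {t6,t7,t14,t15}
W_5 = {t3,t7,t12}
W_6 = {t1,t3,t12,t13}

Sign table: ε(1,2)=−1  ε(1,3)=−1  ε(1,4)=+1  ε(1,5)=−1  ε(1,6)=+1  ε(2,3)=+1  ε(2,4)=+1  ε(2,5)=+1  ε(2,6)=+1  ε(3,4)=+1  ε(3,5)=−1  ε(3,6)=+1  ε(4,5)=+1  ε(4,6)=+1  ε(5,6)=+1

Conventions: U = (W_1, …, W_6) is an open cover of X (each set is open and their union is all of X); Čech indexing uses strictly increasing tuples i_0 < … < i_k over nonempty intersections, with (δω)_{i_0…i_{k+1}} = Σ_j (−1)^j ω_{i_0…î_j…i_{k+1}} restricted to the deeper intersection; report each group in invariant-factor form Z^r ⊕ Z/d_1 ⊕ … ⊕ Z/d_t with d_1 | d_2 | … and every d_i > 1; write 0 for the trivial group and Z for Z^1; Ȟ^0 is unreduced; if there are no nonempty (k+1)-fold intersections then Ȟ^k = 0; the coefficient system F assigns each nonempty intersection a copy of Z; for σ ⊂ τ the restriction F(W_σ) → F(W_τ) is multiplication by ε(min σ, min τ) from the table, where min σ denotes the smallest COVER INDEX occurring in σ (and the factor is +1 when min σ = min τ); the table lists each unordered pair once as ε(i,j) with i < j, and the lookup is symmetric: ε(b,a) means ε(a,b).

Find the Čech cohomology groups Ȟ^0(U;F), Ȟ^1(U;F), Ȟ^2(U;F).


cover nerve:
  W12={t11} W16={t13} W23={t8} W34={t15} W45={t7} W56={t3,t12}
C dims 6,6; δ0: rk 6, SNF 1^5·2
Ȟ^0: (6−6)−0=0 ⇒ 0
Ȟ^1: (6−0)−6=0 plus torsion [2] ⇒ Z/2
Ȟ^2: (0−0)−0=0 ⇒ 0

Ȟ^0 = 0, Ȟ^1 = Z/2 and Ȟ^2 = 0


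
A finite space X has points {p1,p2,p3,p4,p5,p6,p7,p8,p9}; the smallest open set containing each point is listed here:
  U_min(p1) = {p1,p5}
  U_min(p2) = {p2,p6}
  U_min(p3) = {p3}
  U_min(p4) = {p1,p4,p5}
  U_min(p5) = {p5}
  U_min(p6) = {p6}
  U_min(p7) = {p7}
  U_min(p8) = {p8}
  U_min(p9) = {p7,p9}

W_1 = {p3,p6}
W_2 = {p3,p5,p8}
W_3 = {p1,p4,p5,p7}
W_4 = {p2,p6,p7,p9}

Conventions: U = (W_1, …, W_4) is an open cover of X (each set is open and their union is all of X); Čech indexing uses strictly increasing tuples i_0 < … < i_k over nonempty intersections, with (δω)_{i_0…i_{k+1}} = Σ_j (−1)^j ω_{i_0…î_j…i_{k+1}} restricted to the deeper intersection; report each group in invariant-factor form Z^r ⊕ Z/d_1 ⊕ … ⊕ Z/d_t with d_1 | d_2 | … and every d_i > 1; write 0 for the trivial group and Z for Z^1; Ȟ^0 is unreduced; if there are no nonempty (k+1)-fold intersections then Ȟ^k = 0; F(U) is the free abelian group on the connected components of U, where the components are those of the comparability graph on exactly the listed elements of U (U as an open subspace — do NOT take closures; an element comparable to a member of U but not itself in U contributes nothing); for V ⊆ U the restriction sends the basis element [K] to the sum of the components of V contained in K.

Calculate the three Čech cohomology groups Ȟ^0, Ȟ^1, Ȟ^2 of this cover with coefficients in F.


intersection data:
  W12={p3} W14={p6} W23={p5} W34={p7}
components per intersection:
  W1: {p3} {p6}
  W2: {p3} {p5} {p8}
  W3: {p1,p4,p5} {p7}
  W4: {p2,p6} {p7,p9}
  W12: {p3}
  W14: {p6}
  W23: {p5}
  W34: {p7}
C dims 9,4; δ0: rk 4, SNF 1^4
Ȟ^0 = (9 − 4) − 0 = 5, so Ȟ^0 ≅ Z^5
Ȟ^1 = (4 − 0) − 4 = 0, so Ȟ^1 ≅ 0
Ȟ^2 = (0 − 0) − 0 = 0, so Ȟ^2 ≅ 0

Ȟ^0 ≅ Z^5; Ȟ^1 ≅ 0; Ȟ^2 ≅ 0


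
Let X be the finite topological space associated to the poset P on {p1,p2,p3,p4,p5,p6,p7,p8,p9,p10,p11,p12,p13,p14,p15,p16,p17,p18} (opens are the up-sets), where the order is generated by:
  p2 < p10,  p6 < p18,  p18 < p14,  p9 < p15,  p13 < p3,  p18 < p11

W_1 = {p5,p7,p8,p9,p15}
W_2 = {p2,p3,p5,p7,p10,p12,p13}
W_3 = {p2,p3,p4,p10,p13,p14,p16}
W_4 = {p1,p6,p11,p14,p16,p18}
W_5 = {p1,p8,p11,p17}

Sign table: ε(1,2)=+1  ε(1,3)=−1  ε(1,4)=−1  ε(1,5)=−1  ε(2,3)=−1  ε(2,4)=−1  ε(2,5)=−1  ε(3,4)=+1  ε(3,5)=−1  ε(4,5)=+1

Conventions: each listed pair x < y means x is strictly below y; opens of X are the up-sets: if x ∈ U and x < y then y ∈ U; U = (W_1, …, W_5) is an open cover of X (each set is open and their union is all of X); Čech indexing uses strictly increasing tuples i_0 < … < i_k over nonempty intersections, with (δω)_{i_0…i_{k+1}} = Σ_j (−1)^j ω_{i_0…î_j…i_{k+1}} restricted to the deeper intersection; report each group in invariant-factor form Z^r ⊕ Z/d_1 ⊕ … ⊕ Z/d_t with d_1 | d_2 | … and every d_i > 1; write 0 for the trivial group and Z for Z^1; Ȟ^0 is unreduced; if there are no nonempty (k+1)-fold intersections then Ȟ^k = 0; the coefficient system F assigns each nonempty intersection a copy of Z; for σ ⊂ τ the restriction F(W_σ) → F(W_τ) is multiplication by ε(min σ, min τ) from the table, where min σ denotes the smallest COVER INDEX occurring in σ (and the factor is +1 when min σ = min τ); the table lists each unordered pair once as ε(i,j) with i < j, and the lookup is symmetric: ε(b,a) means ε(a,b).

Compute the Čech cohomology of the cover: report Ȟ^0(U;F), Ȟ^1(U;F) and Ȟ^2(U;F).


Ȟ^0 ≅ Z, Ȟ^1 ≅ Z and Ȟ^2 ≅ 0

nerve of the cover:
  W12={p5,p7} W15={p8} W23={p2,p3,p10,p13} W34={p14,p16} W45={p1,p11}
C dims 5,5; δ0: rk 4, SNF 1^4
Ȟ^0 = (5 − 4) − 0 = 1, so Ȟ^0 ≅ Z
Ȟ^1 = (5 − 0) − 4 = 1, so Ȟ^1 ≅ Z
Ȟ^2 = (0 − 0) − 0 = 0, so Ȟ^2 ≅ 0


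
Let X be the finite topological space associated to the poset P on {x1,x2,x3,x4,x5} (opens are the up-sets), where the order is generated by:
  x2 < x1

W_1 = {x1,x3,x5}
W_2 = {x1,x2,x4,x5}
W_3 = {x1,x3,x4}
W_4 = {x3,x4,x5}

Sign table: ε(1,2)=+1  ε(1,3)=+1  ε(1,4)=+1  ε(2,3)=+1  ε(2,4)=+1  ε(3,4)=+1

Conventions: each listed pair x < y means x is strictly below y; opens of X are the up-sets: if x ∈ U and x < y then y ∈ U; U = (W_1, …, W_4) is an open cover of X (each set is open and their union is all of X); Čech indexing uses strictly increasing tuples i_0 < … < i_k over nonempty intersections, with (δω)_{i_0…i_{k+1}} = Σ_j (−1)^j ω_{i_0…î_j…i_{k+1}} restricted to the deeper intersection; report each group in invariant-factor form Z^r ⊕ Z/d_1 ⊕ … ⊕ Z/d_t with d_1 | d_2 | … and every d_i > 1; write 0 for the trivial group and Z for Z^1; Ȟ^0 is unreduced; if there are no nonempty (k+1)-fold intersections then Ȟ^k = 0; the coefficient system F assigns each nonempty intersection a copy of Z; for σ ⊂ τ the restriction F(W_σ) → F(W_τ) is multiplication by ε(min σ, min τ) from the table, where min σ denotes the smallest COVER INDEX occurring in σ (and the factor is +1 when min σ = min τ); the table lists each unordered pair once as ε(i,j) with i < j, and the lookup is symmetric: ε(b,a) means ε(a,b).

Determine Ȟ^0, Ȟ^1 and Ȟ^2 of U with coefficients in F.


nerve of the cover:
  W12={x1,x5} W13={x1,x3} W14={x3,x5} W23={x1,x4} W24={x4,x5} W34={x3,x4}
  W123={x1} W124={x5} W134={x3} W234={x4}
C dims 4,6,4; δ0: rk 3, SNF 1^3; δ1: rk 3, SNF 1^3
Ȟ^0 = (4 − 3) − 0 = 1, so Ȟ^0 ≅ Z
Ȟ^1 = (6 − 3) − 3 = 0, so Ȟ^1 ≅ 0
Ȟ^2 = (4 − 0) − 3 = 1, so Ȟ^2 ≅ Z

Ȟ^0 = Z; Ȟ^1 = 0; Ȟ^2 = Z


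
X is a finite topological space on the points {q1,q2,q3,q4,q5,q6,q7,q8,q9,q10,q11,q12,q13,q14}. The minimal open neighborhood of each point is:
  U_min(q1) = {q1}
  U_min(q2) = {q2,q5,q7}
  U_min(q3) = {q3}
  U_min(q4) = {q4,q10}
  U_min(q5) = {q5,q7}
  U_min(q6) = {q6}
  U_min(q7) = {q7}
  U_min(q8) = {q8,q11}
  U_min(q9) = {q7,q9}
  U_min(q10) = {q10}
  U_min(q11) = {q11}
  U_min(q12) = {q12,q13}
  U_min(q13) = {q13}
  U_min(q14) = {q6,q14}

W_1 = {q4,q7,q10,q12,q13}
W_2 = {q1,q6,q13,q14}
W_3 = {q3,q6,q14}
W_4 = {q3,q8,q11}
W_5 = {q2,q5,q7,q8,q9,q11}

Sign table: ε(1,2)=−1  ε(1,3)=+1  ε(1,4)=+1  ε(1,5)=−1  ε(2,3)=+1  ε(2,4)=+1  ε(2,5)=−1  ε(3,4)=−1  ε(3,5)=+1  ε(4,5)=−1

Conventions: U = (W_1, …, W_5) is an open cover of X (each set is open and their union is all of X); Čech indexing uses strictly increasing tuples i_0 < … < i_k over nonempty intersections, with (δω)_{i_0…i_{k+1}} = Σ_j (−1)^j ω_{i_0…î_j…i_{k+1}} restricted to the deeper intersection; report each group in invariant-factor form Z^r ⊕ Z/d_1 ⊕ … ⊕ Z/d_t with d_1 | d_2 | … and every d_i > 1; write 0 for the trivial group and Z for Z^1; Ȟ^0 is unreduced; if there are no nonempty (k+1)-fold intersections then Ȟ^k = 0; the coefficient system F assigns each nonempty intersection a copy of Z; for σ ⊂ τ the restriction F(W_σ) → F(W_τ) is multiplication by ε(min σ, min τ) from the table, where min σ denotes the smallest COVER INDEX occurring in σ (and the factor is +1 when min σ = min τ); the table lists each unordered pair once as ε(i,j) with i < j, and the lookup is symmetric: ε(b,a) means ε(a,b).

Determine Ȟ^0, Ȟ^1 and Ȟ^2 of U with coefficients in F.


Ȟ^0 ≅ Z, Ȟ^1 ≅ Z, Ȟ^2 ≅ 0

nerve simplices:
  W12={q13} W15={q7} W23={q6,q14} W34={q3} W45={q8,q11}
C dims 5,5; δ0: rk 4, SNF 1^4
degree 0: 5−4−0 = 1 → Ȟ^0 ≅ Z
degree 1: 5−0−4 = 1 → Ȟ^1 ≅ Z
degree 2: 0−0−0 = 0 → Ȟ^2 ≅ 0


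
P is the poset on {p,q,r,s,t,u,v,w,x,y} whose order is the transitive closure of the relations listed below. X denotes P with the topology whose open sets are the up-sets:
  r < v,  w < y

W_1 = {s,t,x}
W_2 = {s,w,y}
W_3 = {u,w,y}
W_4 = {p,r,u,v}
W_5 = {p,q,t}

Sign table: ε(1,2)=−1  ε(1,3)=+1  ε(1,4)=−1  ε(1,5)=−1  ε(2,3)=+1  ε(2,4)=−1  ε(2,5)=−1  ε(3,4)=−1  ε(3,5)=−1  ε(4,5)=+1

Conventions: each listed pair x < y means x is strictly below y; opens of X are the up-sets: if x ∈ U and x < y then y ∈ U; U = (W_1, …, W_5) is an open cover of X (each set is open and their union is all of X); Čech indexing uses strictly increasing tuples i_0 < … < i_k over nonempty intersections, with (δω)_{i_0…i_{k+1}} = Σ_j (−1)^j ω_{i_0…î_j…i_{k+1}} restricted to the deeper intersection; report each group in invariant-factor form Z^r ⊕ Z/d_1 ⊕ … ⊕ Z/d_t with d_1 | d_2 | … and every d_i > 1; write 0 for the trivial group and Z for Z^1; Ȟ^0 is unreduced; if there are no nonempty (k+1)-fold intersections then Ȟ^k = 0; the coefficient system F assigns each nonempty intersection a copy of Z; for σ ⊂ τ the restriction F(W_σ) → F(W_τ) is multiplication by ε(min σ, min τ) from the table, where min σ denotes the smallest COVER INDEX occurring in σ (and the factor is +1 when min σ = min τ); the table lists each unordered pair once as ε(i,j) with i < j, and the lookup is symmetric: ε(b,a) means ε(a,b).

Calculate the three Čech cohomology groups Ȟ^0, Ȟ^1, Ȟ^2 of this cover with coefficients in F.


nonempty intersections:
  W12={s} W15={t} W23={w,y} W34={u} W45={p}
C dims 5,5; δ0: rk 5, SNF 1^4·2
Ȟ^0: (5−5)−0=0 ⇒ 0
Ȟ^1: (5−0)−5=0 plus torsion [2] ⇒ Z/2
Ȟ^2: (0−0)−0=0 ⇒ 0

Ȟ^0 = 0; Ȟ^1 = Z/2; Ȟ^2 = 0


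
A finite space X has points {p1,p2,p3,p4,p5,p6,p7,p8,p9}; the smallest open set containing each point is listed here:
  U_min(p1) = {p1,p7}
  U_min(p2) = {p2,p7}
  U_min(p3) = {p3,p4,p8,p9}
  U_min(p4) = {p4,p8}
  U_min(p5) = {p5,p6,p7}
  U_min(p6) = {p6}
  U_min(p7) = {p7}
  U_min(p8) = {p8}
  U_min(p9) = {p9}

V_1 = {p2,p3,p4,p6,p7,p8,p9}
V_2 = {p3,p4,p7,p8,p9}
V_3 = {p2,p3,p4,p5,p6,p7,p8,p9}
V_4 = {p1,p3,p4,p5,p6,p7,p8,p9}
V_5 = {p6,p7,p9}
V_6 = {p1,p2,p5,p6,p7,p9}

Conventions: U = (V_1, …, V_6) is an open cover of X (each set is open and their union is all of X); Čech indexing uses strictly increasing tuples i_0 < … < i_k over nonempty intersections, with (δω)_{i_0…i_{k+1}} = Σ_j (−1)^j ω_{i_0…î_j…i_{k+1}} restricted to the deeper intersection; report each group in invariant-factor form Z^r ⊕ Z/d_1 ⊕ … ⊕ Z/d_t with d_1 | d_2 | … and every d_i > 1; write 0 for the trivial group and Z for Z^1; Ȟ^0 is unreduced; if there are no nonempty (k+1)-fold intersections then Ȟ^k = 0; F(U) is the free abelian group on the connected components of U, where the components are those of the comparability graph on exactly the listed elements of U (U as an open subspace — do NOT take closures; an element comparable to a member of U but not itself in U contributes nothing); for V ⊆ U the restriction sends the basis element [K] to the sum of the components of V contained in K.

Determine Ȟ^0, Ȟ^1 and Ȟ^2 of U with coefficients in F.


Ȟ^0 ≅ Z^2, Ȟ^1 ≅ 0 and Ȟ^2 ≅ 0

nonempty intersections:
  V12={p3,p4,p7,p8,p9} V13={p2,p3,p4,p6,p7,p8,p9} V14={p3,p4,p6,p7,p8,p9} V15={p6,p7,p9} V16={p2,p6,p7,p9} V23={p3,p4,p7,p8,p9} V24={p3,p4,p7,p8,p9} V25={p7,p9} V26={p7,p9} V34={p3,p4,p5,p6,p7,p8,p9} V35={p6,p7,p9} V36={p2,p5,p6,p7,p9} V45={p6,p7,p9} V46={p1,p5,p6,p7,p9} V56={p6,p7,p9}
  V123={p3,p4,p7,p8,p9} V124={p3,p4,p7,p8,p9} V125={p7,p9} V126={p7,p9} V134={p3,p4,p6,p7,p8,p9} V135={p6,p7,p9} V136={p2,p6,p7,p9} V145={p6,p7,p9} V146={p6,p7,p9} V156={p6,p7,p9} V234={p3,p4,p7,p8,p9} V235={p7,p9} V236={p7,p9} V245={p7,p9} V246={p7,p9} V256={p7,p9} V345={p6,p7,p9} V346={p5,p6,p7,p9} V356={p6,p7,p9} V456={p6,p7,p9}
  V1234={p3,p4,p7,p8,p9} V1235={p7,p9} V1236={p7,p9} V1245={p7,p9} V1246={p7,p9} V1256={p7,p9} V1345={p6,p7,p9} V1346={p6,p7,p9} V1356={p6,p7,p9} V1456={p6,p7,p9} V2345={p7,p9} V2346={p7,p9} V2356={p7,p9} V2456={p7,p9} V3456={p6,p7,p9}
  V12345={p7,p9} V12346={p7,p9} V12356={p7,p9} V12456={p7,p9} V13456={p6,p7,p9} V23456={p7,p9}
  V123456={p7,p9}
components per intersection:
  V1: {p2,p7} {p3,p4,p8,p9} {p6}
  V2: {p3,p4,p8,p9} {p7}
  V3: {p2,p5,p6,p7} {p3,p4,p8,p9}
  V4: {p1,p5,p6,p7} {p3,p4,p8,p9}
  V5: {p6} {p7} {p9}
  V6: {p1,p2,p5,p6,p7} {p9}
  V12: {p3,p4,p8,p9} {p7}
  V13: {p2,p7} {p3,p4,p8,p9} {p6}
  V14: {p3,p4,p8,p9} {p6} {p7}
  V15: {p6} {p7} {p9}
  V16: {p2,p7} {p6} {p9}
  V23: {p3,p4,p8,p9} {p7}
  V24: {p3,p4,p8,p9} {p7}
  V25: {p7} {p9}
  V26: {p7} {p9}
  V34: {p3,p4,p8,p9} {p5,p6,p7}
  V35: {p6} {p7} {p9}
  V36: {p2,p5,p6,p7} {p9}
  V45: {p6} {p7} {p9}
  V46: {p1,p5,p6,p7} {p9}
  V56: {p6} {p7} {p9}
  V123: {p3,p4,p8,p9} {p7}
  V124: {p3,p4,p8,p9} {p7}
  V125: {p7} {p9}
  V126: {p7} {p9}
  V134: {p3,p4,p8,p9} {p6} {p7}
  V135: {p6} {p7} {p9}
  V136: {p2,p7} {p6} {p9}
  V145: {p6} {p7} {p9}
  V146: {p6} {p7} {p9}
  V156: {p6} {p7} {p9}
  V234: {p3,p4,p8,p9} {p7}
  V235: {p7} {p9}
  V236: {p7} {p9}
  V245: {p7} {p9}
  V246: {p7} {p9}
  V256: {p7} {p9}
  V345: {p6} {p7} {p9}
  V346: {p5,p6,p7} {p9}
  V356: {p6} {p7} {p9}
  V456: {p6} {p7} {p9}
  V1234: {p3,p4,p8,p9} {p7}
  V1235: {p7} {p9}
  V1236: {p7} {p9}
  V1245: {p7} {p9}
  V1246: {p7} {p9}
  V1256: {p7} {p9}
  V1345: {p6} {p7} {p9}
  V1346: {p6} {p7} {p9}
  V1356: {p6} {p7} {p9}
  V1456: {p6} {p7} {p9}
  V2345: {p7} {p9}
  V2346: {p7} {p9}
  V2356: {p7} {p9}
  V2456: {p7} {p9}
  V3456: {p6} {p7} {p9}
  V12345: {p7} {p9}
  V12346: {p7} {p9}
  V12356: {p7} {p9}
  V12456: {p7} {p9}
  V13456: {p6} {p7} {p9}
  V23456: {p7} {p9}
  V123456: {p7} {p9}
C dims 14,37,49,35; δ0: rk 12, SNF 1^12; δ1: rk 25, SNF 1^25; δ2: rk 24, SNF 1^24
Ȟ^0: (14−12)−0=2 ⇒ Z^2
Ȟ^1: (37−25)−12=0 ⇒ 0
Ȟ^2: (49−24)−25=0 ⇒ 0


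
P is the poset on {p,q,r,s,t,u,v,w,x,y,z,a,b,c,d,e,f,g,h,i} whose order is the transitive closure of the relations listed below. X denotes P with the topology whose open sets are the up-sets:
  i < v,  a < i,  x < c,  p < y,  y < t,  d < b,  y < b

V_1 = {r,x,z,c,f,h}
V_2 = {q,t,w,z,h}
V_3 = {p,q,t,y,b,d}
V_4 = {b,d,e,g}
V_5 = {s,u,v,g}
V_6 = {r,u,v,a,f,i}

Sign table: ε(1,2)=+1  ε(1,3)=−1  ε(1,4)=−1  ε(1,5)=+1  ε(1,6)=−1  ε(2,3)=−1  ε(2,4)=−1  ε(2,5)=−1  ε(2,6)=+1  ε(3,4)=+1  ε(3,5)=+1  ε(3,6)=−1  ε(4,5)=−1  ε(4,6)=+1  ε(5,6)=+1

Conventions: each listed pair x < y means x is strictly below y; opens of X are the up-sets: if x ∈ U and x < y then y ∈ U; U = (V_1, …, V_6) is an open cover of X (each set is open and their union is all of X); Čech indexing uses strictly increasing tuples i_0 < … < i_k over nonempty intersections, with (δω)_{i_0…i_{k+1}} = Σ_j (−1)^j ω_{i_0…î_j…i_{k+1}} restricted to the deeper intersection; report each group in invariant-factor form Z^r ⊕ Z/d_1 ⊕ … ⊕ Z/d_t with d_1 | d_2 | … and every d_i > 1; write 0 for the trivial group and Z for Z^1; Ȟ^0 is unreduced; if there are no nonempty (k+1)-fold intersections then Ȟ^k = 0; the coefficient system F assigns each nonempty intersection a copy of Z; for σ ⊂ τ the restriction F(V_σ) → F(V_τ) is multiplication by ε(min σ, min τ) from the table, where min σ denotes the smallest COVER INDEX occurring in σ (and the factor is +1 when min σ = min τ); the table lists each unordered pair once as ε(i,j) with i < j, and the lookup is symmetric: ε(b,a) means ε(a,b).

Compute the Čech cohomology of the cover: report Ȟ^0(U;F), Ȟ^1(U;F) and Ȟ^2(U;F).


Ȟ^0(U;F) ≅ 0; Ȟ^1(U;F) ≅ Z/2; Ȟ^2(U;F) ≅ 0

cover nerve:
  V12={z,h} V16={r,f} V23={q,t} V34={b,d} V45={g} V56={u,v}
C dims 6,6; δ0: rk 6, SNF 1^5·2
Ȟ^0: (6−6)−0=0 ⇒ 0
Ȟ^1: (6−0)−6=0 plus torsion [2] ⇒ Z/2
Ȟ^2: (0−0)−0=0 ⇒ 0
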